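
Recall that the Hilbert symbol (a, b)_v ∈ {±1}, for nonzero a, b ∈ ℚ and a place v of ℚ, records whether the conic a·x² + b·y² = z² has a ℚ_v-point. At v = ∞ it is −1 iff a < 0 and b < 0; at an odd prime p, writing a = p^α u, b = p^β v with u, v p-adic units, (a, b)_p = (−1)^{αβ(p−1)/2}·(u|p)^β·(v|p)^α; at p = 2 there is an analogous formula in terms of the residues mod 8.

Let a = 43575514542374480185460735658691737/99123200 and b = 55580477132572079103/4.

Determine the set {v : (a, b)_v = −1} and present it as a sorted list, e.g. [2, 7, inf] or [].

[3, 29, 37, 47]

Mod squares: a ≡ 11177829426, b ≡ 1300143. Check v ∈ {∞, 2, 3, 5, 7, 11, 13, 17, 19, 29, 37, 41, 47, 53}.
v=37: a=37^1·(≡19), b=37^1·(≡30) mod 37; (19|37)=-1, (30|37)=+1; (−1)^{1·1·18}·(-1)^1·(+1)^1 = -1.
v=19: a=19^4·(≡1), b=19^0·(≡16) mod 19; (1|19)=+1, (16|19)=+1; (−1)^{4·0·9}·(+1)^0·(+1)^4 = +1.
v=41: a=41^3·(≡28), b=41^2·(≡16) mod 41; (28|41)=-1, (16|41)=+1; (−1)^{3·2·20}·(-1)^2·(+1)^3 = +1.
v=∞: 11177829426 > 0 and 1300143 > 0  ⇒  (a,b)_∞ = +1.
v=3: a=3^5·(≡1), b=3^5·(≡1) mod 3; (1|3)=+1, (1|3)=+1; (−1)^{5·5·1}·(+1)^5·(+1)^5 = -1.
v=29: a=29^3·(≡4), b=29^2·(≡3) mod 29; (4|29)=+1, (3|29)=-1; (−1)^{3·2·14}·(+1)^2·(-1)^3 = -1.
v=53: a=53^1·(≡2), b=53^1·(≡20) mod 53; (2|53)=-1, (20|53)=-1; (−1)^{1·1·26}·(-1)^1·(-1)^1 = +1.
v=5: a=5^-2·(≡4), b=5^0·(≡2) mod 5; (4|5)=+1, (2|5)=-1; (−1)^{-2·0·2}·(+1)^0·(-1)^-2 = +1.
v=7: a=7^2·(≡2), b=7^0·(≡6) mod 7; (2|7)=+1, (6|7)=-1; (−1)^{2·0·3}·(+1)^0·(-1)^2 = +1.
v=47: a=47^3·(≡25), b=47^2·(≡38) mod 47; (25|47)=+1, (38|47)=-1; (−1)^{3·2·23}·(+1)^2·(-1)^3 = -1.
v=17: a=17^1·(≡13), b=17^1·(≡4) mod 17; (13|17)=+1, (4|17)=+1; (−1)^{1·1·8}·(+1)^1·(+1)^1 = +1.
v=13: a=13^6·(≡1), b=13^3·(≡11) mod 13; (1|13)=+1, (11|13)=-1; (−1)^{6·3·6}·(+1)^3·(-1)^6 = +1.
v=11: a=11^-2·(≡1), b=11^0·(≡5) mod 11; (1|11)=+1, (5|11)=+1; (−1)^{-2·0·5}·(+1)^0·(+1)^-2 = +1.
v=2: v_2(a)=-15, v_2(b)=-2; units ≡ 1, 7 (mod 8); ε·ε+αω+βω = 0·1+-15·0+-2·0 ≡ 0  ⇒  (a,b)_2 = +1.
(11177829426, 1300143 / ℚ) ramifies at {3, 29, 37, 47}: a division algebra.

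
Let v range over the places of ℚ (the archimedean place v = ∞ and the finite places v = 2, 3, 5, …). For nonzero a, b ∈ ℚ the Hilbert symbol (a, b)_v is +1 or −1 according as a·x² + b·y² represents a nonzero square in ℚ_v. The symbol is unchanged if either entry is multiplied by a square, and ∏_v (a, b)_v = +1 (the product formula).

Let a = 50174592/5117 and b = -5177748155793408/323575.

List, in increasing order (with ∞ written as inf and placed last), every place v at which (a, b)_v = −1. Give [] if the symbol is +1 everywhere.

[7, 13, 17, 19]

Mod squares: a ≡ 7583394, b ≡ -119. Check v ∈ {∞, 2, 3, 5, 7, 13, 17, 19, 23, 43}.
v=19: a=19^1·(≡12), b=19^2·(≡18) mod 19; (12|19)=-1, (18|19)=-1; (−1)^{1·2·9}·(-1)^2·(-1)^1 = -1.
v=7: a=7^-1·(≡2), b=7^-1·(≡2) mod 7; (2|7)=+1, (2|7)=+1; (−1)^{-1·-1·3}·(+1)^-1·(+1)^-1 = -1.
v=∞: 7583394 > 0 and -119 < 0  ⇒  (a,b)_∞ = +1.
v=5: a=5^0·(≡1), b=5^-2·(≡4) mod 5; (1|5)=+1, (4|5)=+1; (−1)^{0·-2·2}·(+1)^-2·(+1)^0 = +1.
v=2: v_2(a)=7, v_2(b)=20; units ≡ 1, 1 (mod 8); ε·ε+αω+βω = 0·0+7·0+20·0 ≡ 0  ⇒  (a,b)_2 = +1.
v=23: a=23^2·(≡8), b=23^2·(≡17) mod 23; (8|23)=+1, (17|23)=-1; (−1)^{2·2·11}·(+1)^2·(-1)^2 = +1.
v=13: a=13^1·(≡5), b=13^2·(≡5) mod 13; (5|13)=-1, (5|13)=-1; (−1)^{1·2·6}·(-1)^2·(-1)^1 = -1.
v=3: a=3^1·(≡1), b=3^2·(≡1) mod 3; (1|3)=+1, (1|3)=+1; (−1)^{1·2·1}·(+1)^2·(+1)^1 = +1.
v=43: a=43^-1·(≡13), b=43^-2·(≡14) mod 43; (13|43)=+1, (14|43)=+1; (−1)^{-1·-2·21}·(+1)^-2·(+1)^-1 = +1.
v=17: a=17^-1·(≡15), b=17^1·(≡7) mod 17; (15|17)=+1, (7|17)=-1; (−1)^{-1·1·8}·(+1)^1·(-1)^-1 = -1.
Ram(7583394, -119) = {7, 13, 17, 19}; no ℚ_7-point on the conic.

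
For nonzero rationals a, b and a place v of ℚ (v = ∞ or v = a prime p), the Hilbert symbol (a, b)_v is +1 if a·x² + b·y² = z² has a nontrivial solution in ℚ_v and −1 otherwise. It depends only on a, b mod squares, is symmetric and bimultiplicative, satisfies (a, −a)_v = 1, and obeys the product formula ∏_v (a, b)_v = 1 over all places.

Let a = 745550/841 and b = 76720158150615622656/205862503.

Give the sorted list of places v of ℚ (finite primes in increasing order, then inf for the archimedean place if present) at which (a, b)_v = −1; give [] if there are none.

[2, 13]

Mod squares: a ≡ 29822, b ≡ 3367. Check v ∈ {∞, 2, 3, 5, 7, 11, 13, 17, 29, 31, 37}.
v=5: a=5^2·(≡2), b=5^0·(≡2) mod 5; (2|5)=-1, (2|5)=-1; (−1)^{2·0·2}·(-1)^0·(-1)^2 = +1.
v=37: a=37^1·(≡20), b=37^3·(≡23) mod 37; (20|37)=-1, (23|37)=-1; (−1)^{1·3·18}·(-1)^3·(-1)^1 = +1.
v=29: a=29^-2·(≡18), b=29^-2·(≡8) mod 29; (18|29)=-1, (8|29)=-1; (−1)^{-2·-2·14}·(-1)^-2·(-1)^-2 = +1.
v=∞: 29822 > 0 and 3367 > 0  ⇒  (a,b)_∞ = +1.
v=11: a=11^0·(≡5), b=11^-2·(≡4) mod 11; (5|11)=+1, (4|11)=+1; (−1)^{0·-2·5}·(+1)^-2·(+1)^0 = +1.
v=31: a=31^1·(≡14), b=31^4·(≡20) mod 31; (14|31)=+1, (20|31)=+1; (−1)^{1·4·15}·(+1)^4·(+1)^1 = +1.
v=13: a=13^1·(≡8), b=13^3·(≡12) mod 13; (8|13)=-1, (12|13)=+1; (−1)^{1·3·6}·(-1)^3·(+1)^1 = -1.
v=2: v_2(a)=1, v_2(b)=10; units ≡ 7, 7 (mod 8); ε·ε+αω+βω = 1·1+1·0+10·0 ≡ 1  ⇒  (a,b)_2 = -1.
v=3: a=3^0·(≡2), b=3^6·(≡1) mod 3; (2|3)=-1, (1|3)=+1; (−1)^{0·6·1}·(-1)^6·(+1)^0 = +1.
v=7: a=7^0·(≡1), b=7^-1·(≡5) mod 7; (1|7)=+1, (5|7)=-1; (−1)^{0·-1·3}·(+1)^-1·(-1)^0 = +1.
v=17: a=17^0·(≡4), b=17^-2·(≡9) mod 17; (4|17)=+1, (9|17)=+1; (−1)^{0·-2·8}·(+1)^-2·(+1)^0 = +1.
(29822, 3367 / ℚ) ramifies at {2, 13}: a division algebra.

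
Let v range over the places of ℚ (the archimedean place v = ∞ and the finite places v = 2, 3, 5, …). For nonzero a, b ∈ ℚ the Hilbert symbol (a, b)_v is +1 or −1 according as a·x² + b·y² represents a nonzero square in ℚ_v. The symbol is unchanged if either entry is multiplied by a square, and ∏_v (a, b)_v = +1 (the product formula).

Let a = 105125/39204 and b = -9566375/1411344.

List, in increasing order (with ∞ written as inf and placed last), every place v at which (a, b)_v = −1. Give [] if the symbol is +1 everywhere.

(a, b) ≡ (5, -455) mod (ℚ^×)²; places V = {2, 3, 5, 7, 11, 13, 29, ∞}.
(a,b)_3: α=-4, u≡2; β=-6, v≡1 (mod 3); (2|3)=-1, (1|3)=+1; sign (−1)^0·-1^-6·+1^-4 = +1.
(a,b)_7: α=0, u≡5; β=1, v≡5 (mod 7); (5|7)=-1, (5|7)=-1; sign (−1)^0·-1^1·-1^0 = -1.
(a,b)_5: α=3, u≡4; β=3, v≡1 (mod 5); (4|5)=+1, (1|5)=+1; sign (−1)^0·+1^3·+1^3 = +1.
(a,b)_29: α=2, u≡5; β=2, v≡22 (mod 29); (5|29)=+1, (22|29)=+1; sign (−1)^0·+1^2·+1^2 = +1.
(a,b)_11: α=-2, u≡4; β=-2, v≡7 (mod 11); (4|11)=+1, (7|11)=-1; sign (−1)^0·+1^-2·-1^-2 = +1.
(a,b)_∞: sgn(5)=+, sgn(-455)=−, so +1.
(a,b)_2: α=-2, β=-4; u≡5, v≡1 (mod 8); ε(u)ε(v)=0·0, αω(v)=-2·0, βω(u)=-4·1; sum ≡ 0  ⇒  +1.
(a,b)_13: α=0, u≡8; β=1, v≡10 (mod 13); (8|13)=-1, (10|13)=+1; sign (−1)^0·-1^1·+1^0 = -1.
Ram(5, -455) = {7, 13}; no ℚ_7-point on the conic.

[7, 13]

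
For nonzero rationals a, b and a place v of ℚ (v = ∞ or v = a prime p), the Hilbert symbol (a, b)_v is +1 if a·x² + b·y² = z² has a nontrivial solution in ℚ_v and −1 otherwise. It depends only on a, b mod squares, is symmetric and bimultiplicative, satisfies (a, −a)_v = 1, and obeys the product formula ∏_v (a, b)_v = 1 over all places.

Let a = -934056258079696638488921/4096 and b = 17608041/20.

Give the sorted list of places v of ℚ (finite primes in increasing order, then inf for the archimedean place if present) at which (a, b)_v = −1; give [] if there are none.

Mod squares: a ≡ -3812369, b ≡ 80845. Check v ∈ {∞, 2, 3, 5, 11, 17, 19, 23, 29, 37}.
v=5: a=5^0·(≡4), b=5^-1·(≡4) mod 5; (4|5)=+1, (4|5)=+1; (−1)^{0·-1·2}·(+1)^-1·(+1)^0 = +1.
v=2: v_2(a)=-12, v_2(b)=-2; units ≡ 7, 5 (mod 8); ε·ε+αω+βω = 1·0+-12·1+-2·0 ≡ 0  ⇒  (a,b)_2 = +1.
v=3: a=3^0·(≡1), b=3^2·(≡1) mod 3; (1|3)=+1, (1|3)=+1; (−1)^{0·2·1}·(+1)^2·(+1)^0 = +1.
v=29: a=29^1·(≡6), b=29^0·(≡7) mod 29; (6|29)=+1, (7|29)=+1; (−1)^{1·0·14}·(+1)^0·(+1)^1 = +1.
v=11: a=11^7·(≡5), b=11^2·(≡10) mod 11; (5|11)=+1, (10|11)=-1; (−1)^{7·2·5}·(+1)^2·(-1)^7 = -1.
v=23: a=23^4·(≡17), b=23^1·(≡19) mod 23; (17|23)=-1, (19|23)=-1; (−1)^{4·1·11}·(-1)^1·(-1)^4 = -1.
v=19: a=19^3·(≡10), b=19^1·(≡14) mod 19; (10|19)=-1, (14|19)=-1; (−1)^{3·1·9}·(-1)^1·(-1)^3 = -1.
v=17: a=17^1·(≡11), b=17^0·(≡12) mod 17; (11|17)=-1, (12|17)=-1; (−1)^{1·0·8}·(-1)^0·(-1)^1 = -1.
v=37: a=37^3·(≡15), b=37^1·(≡24) mod 37; (15|37)=-1, (24|37)=-1; (−1)^{3·1·18}·(-1)^1·(-1)^3 = +1.
v=∞: -3812369 < 0 and 80845 > 0  ⇒  (a,b)_∞ = +1.
(-3812369, 80845 / ℚ) ramifies at {11, 17, 19, 23}: a division algebra.

[11, 17, 19, 23]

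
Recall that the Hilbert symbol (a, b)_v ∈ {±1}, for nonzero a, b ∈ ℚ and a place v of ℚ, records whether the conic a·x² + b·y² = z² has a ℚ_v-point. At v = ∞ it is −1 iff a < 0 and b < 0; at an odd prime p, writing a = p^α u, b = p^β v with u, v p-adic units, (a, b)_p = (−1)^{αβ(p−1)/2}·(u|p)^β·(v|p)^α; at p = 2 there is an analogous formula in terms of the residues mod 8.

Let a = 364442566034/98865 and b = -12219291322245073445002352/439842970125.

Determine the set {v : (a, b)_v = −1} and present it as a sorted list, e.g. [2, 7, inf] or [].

[2, 13]

(a, b) ≡ (90610, -115) mod (ℚ^×)²; places V = {2, 3, 5, 13, 17, 19, 23, 37, 41, ∞}.
(a,b)_∞: sgn(90610)=+, sgn(-115)=−, so +1.
(a,b)_2: α=1, β=4; u≡1, v≡5 (mod 8); ε(u)ε(v)=0·0, αω(v)=1·1, βω(u)=4·0; sum ≡ 1  ⇒  -1.
(a,b)_37: α=2, u≡4; β=4, v≡1 (mod 37); (4|37)=+1, (1|37)=+1; sign (−1)^0·+1^4·+1^2 = +1.
(a,b)_3: α=-2, u≡1; β=-6, v≡2 (mod 3); (1|3)=+1, (2|3)=-1; sign (−1)^0·+1^-6·-1^-2 = +1.
(a,b)_23: α=2, u≡6; β=5, v≡6 (mod 23); (6|23)=+1, (6|23)=+1; sign (−1)^0·+1^5·+1^2 = +1.
(a,b)_19: α=2, u≡14; β=4, v≡8 (mod 19); (14|19)=-1, (8|19)=-1; sign (−1)^0·-1^4·-1^2 = +1.
(a,b)_17: α=1, u≡9; β=2, v≡1 (mod 17); (9|17)=+1, (1|17)=+1; sign (−1)^0·+1^2·+1^1 = +1.
(a,b)_41: α=1, u≡31; β=2, v≡37 (mod 41); (31|41)=+1, (37|41)=+1; sign (−1)^0·+1^2·+1^1 = +1.
(a,b)_5: α=-1, u≡3; β=-3, v≡3 (mod 5); (3|5)=-1, (3|5)=-1; sign (−1)^0·-1^-3·-1^-1 = +1.
(a,b)_13: α=-3, u≡11; β=-6, v≡8 (mod 13); (11|13)=-1, (8|13)=-1; sign (−1)^0·-1^-6·-1^-3 = -1.
Ram(90610, -115) = {2, 13}; no ℚ_2-point on the conic.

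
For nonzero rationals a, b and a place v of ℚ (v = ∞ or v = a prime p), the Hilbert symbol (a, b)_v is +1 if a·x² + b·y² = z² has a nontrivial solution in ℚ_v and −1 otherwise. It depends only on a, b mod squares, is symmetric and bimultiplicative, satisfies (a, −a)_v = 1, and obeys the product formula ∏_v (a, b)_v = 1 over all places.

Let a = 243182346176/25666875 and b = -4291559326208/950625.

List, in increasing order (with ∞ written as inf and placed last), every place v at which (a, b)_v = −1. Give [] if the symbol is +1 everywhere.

(a, b) ≡ (39237, -2) mod (ℚ^×)²; places V = {2, 3, 5, 7, 11, 13, 29, 41, ∞}.
(a,b)_11: α=3, u≡9; β=2, v≡5 (mod 11); (9|11)=+1, (5|11)=+1; sign (−1)^0·+1^2·+1^3 = +1.
(a,b)_2: α=6, β=9; u≡5, v≡7 (mod 8); ε(u)ε(v)=0·1, αω(v)=6·0, βω(u)=9·1; sum ≡ 1  ⇒  -1.
(a,b)_5: α=-4, u≡3; β=-4, v≡2 (mod 5); (3|5)=-1, (2|5)=-1; sign (−1)^0·-1^-4·-1^-4 = +1.
(a,b)_29: α=1, u≡27; β=2, v≡3 (mod 29); (27|29)=-1, (3|29)=-1; sign (−1)^0·-1^2·-1^1 = -1.
(a,b)_3: α=-5, u≡2; β=-2, v≡1 (mod 3); (2|3)=-1, (1|3)=+1; sign (−1)^0·-1^-2·+1^-5 = +1.
(a,b)_41: α=1, u≡30; β=2, v≡4 (mod 41); (30|41)=-1, (4|41)=+1; sign (−1)^0·-1^2·+1^1 = +1.
(a,b)_13: α=-2, u≡9; β=-2, v≡6 (mod 13); (9|13)=+1, (6|13)=-1; sign (−1)^0·+1^-2·-1^-2 = +1.
(a,b)_∞: sgn(39237)=+, sgn(-2)=−, so +1.
(a,b)_7: α=4, u≡2; β=2, v≡3 (mod 7); (2|7)=+1, (3|7)=-1; sign (−1)^0·+1^2·-1^4 = +1.
Ram(39237, -2) = {2, 29}; no ℚ_2-point on the conic.

[2, 29]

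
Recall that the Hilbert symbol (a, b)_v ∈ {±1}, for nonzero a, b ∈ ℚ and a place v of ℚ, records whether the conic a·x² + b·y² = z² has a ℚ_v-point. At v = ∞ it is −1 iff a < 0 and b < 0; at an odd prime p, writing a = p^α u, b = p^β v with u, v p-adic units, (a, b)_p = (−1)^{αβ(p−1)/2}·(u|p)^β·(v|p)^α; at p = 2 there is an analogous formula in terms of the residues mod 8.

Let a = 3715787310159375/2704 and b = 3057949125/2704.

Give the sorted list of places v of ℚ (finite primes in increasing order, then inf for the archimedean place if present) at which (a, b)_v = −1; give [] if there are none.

Mod squares: a ≡ 55, b ≡ 165. Check v ∈ {∞, 2, 3, 5, 7, 11, 13, 41}.
v=13: a=13^-2·(≡3), b=13^-2·(≡12) mod 13; (3|13)=+1, (12|13)=+1; (−1)^{-2·-2·6}·(+1)^-2·(+1)^-2 = +1.
v=5: a=5^5·(≡4), b=5^3·(≡2) mod 5; (4|5)=+1, (2|5)=-1; (−1)^{5·3·2}·(+1)^3·(-1)^5 = -1.
v=∞: 55 > 0 and 165 > 0  ⇒  (a,b)_∞ = +1.
v=3: a=3^12·(≡1), b=3^3·(≡1) mod 3; (1|3)=+1, (1|3)=+1; (−1)^{12·3·1}·(+1)^3·(+1)^12 = +1.
v=7: a=7^0·(≡5), b=7^2·(≡2) mod 7; (5|7)=-1, (2|7)=+1; (−1)^{0·2·3}·(-1)^2·(+1)^0 = +1.
v=41: a=41^2·(≡24), b=41^2·(≡2) mod 41; (24|41)=-1, (2|41)=+1; (−1)^{2·2·20}·(-1)^2·(+1)^2 = +1.
v=11: a=11^3·(≡9), b=11^1·(≡1) mod 11; (9|11)=+1, (1|11)=+1; (−1)^{3·1·5}·(+1)^1·(+1)^3 = -1.
v=2: v_2(a)=-4, v_2(b)=-4; units ≡ 7, 5 (mod 8); ε·ε+αω+βω = 1·0+-4·1+-4·0 ≡ 0  ⇒  (a,b)_2 = +1.
(55, 165 / ℚ) ramifies at {5, 11}: a division algebra.

[5, 11]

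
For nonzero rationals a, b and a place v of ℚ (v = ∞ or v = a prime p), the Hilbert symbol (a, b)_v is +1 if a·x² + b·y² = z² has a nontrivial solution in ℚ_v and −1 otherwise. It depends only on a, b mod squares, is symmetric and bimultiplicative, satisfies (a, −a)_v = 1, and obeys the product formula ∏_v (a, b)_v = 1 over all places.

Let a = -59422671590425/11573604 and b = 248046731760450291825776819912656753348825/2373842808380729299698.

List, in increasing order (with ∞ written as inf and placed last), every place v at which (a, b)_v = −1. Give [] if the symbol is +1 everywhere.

Mod squares: a ≡ -96577, b ≡ 193154. Check v ∈ {∞, 2, 3, 5, 7, 11, 13, 17, 19, 23, 41}.
v=3: a=3^-10·(≡2), b=3^-30·(≡2) mod 3; (2|3)=-1, (2|3)=-1; (−1)^{-10·-30·1}·(-1)^-30·(-1)^-10 = +1.
v=7: a=7^-2·(≡2), b=7^-8·(≡3) mod 7; (2|7)=+1, (3|7)=-1; (−1)^{-2·-8·3}·(+1)^-8·(-1)^-2 = +1.
v=41: a=41^2·(≡14), b=41^6·(≡12) mod 41; (14|41)=-1, (12|41)=-1; (−1)^{2·6·20}·(-1)^6·(-1)^2 = +1.
v=23: a=23^1·(≡15), b=23^5·(≡6) mod 23; (15|23)=-1, (6|23)=+1; (−1)^{1·5·11}·(-1)^5·(+1)^1 = +1.
v=17: a=17^1·(≡14), b=17^3·(≡11) mod 17; (14|17)=-1, (11|17)=-1; (−1)^{1·3·8}·(-1)^3·(-1)^1 = +1.
v=11: a=11^4·(≡9), b=11^10·(≡1) mod 11; (9|11)=+1, (1|11)=+1; (−1)^{4·10·5}·(+1)^10·(+1)^4 = +1.
v=2: v_2(a)=-2, v_2(b)=-1; units ≡ 7, 1 (mod 8); ε·ε+αω+βω = 1·0+-2·0+-1·0 ≡ 0  ⇒  (a,b)_2 = +1.
v=19: a=19^1·(≡7), b=19^3·(≡1) mod 19; (7|19)=+1, (1|19)=+1; (−1)^{1·3·9}·(+1)^3·(+1)^1 = -1.
v=∞: -96577 < 0 and 193154 > 0  ⇒  (a,b)_∞ = +1.
v=13: a=13^1·(≡11), b=13^5·(≡3) mod 13; (11|13)=-1, (3|13)=+1; (−1)^{1·5·6}·(-1)^5·(+1)^1 = -1.
v=5: a=5^2·(≡2), b=5^2·(≡1) mod 5; (2|5)=-1, (1|5)=+1; (−1)^{2·2·2}·(-1)^2·(+1)^2 = +1.
(-96577, 193154 / ℚ) ramifies at {13, 19}: a division algebra.

[13, 19]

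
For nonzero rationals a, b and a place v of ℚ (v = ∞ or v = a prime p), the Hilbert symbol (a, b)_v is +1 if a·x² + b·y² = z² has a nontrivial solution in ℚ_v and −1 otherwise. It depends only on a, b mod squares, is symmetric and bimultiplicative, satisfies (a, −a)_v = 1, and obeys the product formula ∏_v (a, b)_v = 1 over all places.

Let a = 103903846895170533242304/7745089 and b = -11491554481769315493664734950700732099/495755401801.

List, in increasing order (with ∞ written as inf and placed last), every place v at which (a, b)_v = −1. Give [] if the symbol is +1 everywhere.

Mod squares: a ≡ 1080511, b ≡ -4306939. Check v ∈ {∞, 2, 3, 7, 11, 13, 19, 23, 29, 37, 47, 53}.
v=13: a=13^2·(≡3), b=13^5·(≡2) mod 13; (3|13)=+1, (2|13)=-1; (−1)^{2·5·6}·(+1)^5·(-1)^2 = +1.
v=3: a=3^4·(≡1), b=3^6·(≡2) mod 3; (1|3)=+1, (2|3)=-1; (−1)^{4·6·1}·(+1)^6·(-1)^4 = +1.
v=11: a=11^-4·(≡9), b=11^-6·(≡9) mod 11; (9|11)=+1, (9|11)=+1; (−1)^{-4·-6·5}·(+1)^-6·(+1)^-4 = +1.
v=∞: 1080511 > 0 and -4306939 < 0  ⇒  (a,b)_∞ = +1.
v=29: a=29^1·(≡5), b=29^2·(≡24) mod 29; (5|29)=+1, (24|29)=+1; (−1)^{1·2·14}·(+1)^2·(+1)^1 = +1.
v=19: a=19^3·(≡3), b=19^5·(≡2) mod 19; (3|19)=-1, (2|19)=-1; (−1)^{3·5·9}·(-1)^5·(-1)^3 = -1.
v=7: a=7^2·(≡5), b=7^3·(≡2) mod 7; (5|7)=-1, (2|7)=+1; (−1)^{2·3·3}·(-1)^3·(+1)^2 = -1.
v=2: v_2(a)=6, v_2(b)=0; units ≡ 7, 5 (mod 8); ε·ε+αω+βω = 1·0+6·1+0·0 ≡ 0  ⇒  (a,b)_2 = +1.
v=53: a=53^3·(≡34), b=53^5·(≡5) mod 53; (34|53)=-1, (5|53)=-1; (−1)^{3·5·26}·(-1)^5·(-1)^3 = +1.
v=23: a=23^-2·(≡20), b=23^-4·(≡9) mod 23; (20|23)=-1, (9|23)=+1; (−1)^{-2·-4·11}·(-1)^-4·(+1)^-2 = +1.
v=37: a=37^1·(≡9), b=37^2·(≡28) mod 37; (9|37)=+1, (28|37)=+1; (−1)^{1·2·18}·(+1)^2·(+1)^1 = +1.
v=47: a=47^2·(≡12), b=47^3·(≡10) mod 47; (12|47)=+1, (10|47)=-1; (−1)^{2·3·23}·(+1)^3·(-1)^2 = +1.
Ram(1080511, -4306939) = {7, 19}; no ℚ_7-point on the conic.

[7, 19]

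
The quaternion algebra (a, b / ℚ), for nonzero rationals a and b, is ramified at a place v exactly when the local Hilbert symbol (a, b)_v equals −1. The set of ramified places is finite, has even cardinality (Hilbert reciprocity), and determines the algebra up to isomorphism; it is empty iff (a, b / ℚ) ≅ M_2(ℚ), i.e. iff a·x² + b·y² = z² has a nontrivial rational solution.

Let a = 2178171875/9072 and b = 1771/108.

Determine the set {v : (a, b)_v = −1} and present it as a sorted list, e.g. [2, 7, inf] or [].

[3, 7, 11, 19]

(a, b) ≡ (975821, 5313) mod (ℚ^×)²; places V = {2, 3, 5, 7, 11, 19, 23, 29, ∞}.
(a,b)_23: α=1, u≡5; β=1, v≡12 (mod 23); (5|23)=-1, (12|23)=+1; sign (−1)^1·-1^1·+1^1 = +1.
(a,b)_3: α=-4, u≡2; β=-3, v≡1 (mod 3); (2|3)=-1, (1|3)=+1; sign (−1)^0·-1^-3·+1^-4 = -1.
(a,b)_2: α=-4, β=-2; u≡5, v≡1 (mod 8); ε(u)ε(v)=0·0, αω(v)=-4·0, βω(u)=-2·1; sum ≡ 0  ⇒  +1.
(a,b)_11: α=1, u≡2; β=1, v≡2 (mod 11); (2|11)=-1, (2|11)=-1; sign (−1)^1·-1^1·-1^1 = -1.
(a,b)_29: α=1, u≡9; β=0, v≡7 (mod 29); (9|29)=+1, (7|29)=+1; sign (−1)^0·+1^0·+1^1 = +1.
(a,b)_7: α=-1, u≡5; β=1, v≡5 (mod 7); (5|7)=-1, (5|7)=-1; sign (−1)^1·-1^1·-1^-1 = -1.
(a,b)_5: α=6, u≡4; β=0, v≡2 (mod 5); (4|5)=+1, (2|5)=-1; sign (−1)^0·+1^0·-1^6 = +1.
(a,b)_19: α=1, u≡15; β=0, v≡12 (mod 19); (15|19)=-1, (12|19)=-1; sign (−1)^0·-1^0·-1^1 = -1.
(a,b)_∞: sgn(975821)=+, sgn(5313)=+, so +1.
(975821, 5313 / ℚ) ramifies at {3, 7, 11, 19}: a division algebra.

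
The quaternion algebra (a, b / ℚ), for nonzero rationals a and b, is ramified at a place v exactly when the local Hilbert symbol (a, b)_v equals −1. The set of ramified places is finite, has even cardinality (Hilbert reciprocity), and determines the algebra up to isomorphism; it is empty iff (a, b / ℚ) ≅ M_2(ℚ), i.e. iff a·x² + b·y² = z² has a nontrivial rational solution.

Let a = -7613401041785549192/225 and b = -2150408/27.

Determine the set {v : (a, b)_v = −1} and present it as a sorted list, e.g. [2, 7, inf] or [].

(a, b) ≡ (-537602, -1612806) mod (ℚ^×)²; places V = {2, 3, 5, 7, 13, 23, 29, 31, ∞}.
(a,b)_23: α=3, u≡10; β=1, v≡17 (mod 23); (10|23)=-1, (17|23)=-1; sign (−1)^1·-1^1·-1^3 = -1.
(a,b)_∞: sgn(-537602)=−, sgn(-1612806)=−, so -1.
(a,b)_13: α=3, u≡4; β=1, v≡9 (mod 13); (4|13)=+1, (9|13)=+1; sign (−1)^0·+1^1·+1^3 = +1.
(a,b)_7: α=2, u≡6; β=0, v≡1 (mod 7); (6|7)=-1, (1|7)=+1; sign (−1)^0·-1^0·+1^2 = +1.
(a,b)_5: α=-2, u≡2; β=0, v≡1 (mod 5); (2|5)=-1, (1|5)=+1; sign (−1)^0·-1^0·+1^-2 = +1.
(a,b)_31: α=3, u≡9; β=1, v≡13 (mod 31); (9|31)=+1, (13|31)=-1; sign (−1)^1·+1^1·-1^3 = +1.
(a,b)_3: α=-2, u≡1; β=-3, v≡1 (mod 3); (1|3)=+1, (1|3)=+1; sign (−1)^0·+1^-3·+1^-2 = +1.
(a,b)_29: α=3, u≡23; β=1, v≡14 (mod 29); (23|29)=+1, (14|29)=-1; sign (−1)^0·+1^1·-1^3 = -1.
(a,b)_2: α=3, β=3; u≡7, v≡5 (mod 8); ε(u)ε(v)=1·0, αω(v)=3·1, βω(u)=3·0; sum ≡ 1  ⇒  -1.
Ram(-537602, -1612806) = {2, 23, 29, ∞}; no ℚ_2-point on the conic.

[2, 23, 29, inf]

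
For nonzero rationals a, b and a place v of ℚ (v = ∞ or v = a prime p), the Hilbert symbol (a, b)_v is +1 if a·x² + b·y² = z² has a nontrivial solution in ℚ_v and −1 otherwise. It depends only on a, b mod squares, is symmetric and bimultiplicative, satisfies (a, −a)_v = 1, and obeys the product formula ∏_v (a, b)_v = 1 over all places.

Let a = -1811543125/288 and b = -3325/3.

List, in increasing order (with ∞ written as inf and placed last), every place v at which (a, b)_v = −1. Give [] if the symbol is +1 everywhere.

Mod squares: a ≡ -16058, b ≡ -399. Check v ∈ {∞, 2, 3, 5, 7, 19, 31, 37}.
v=19: a=19^2·(≡1), b=19^1·(≡5) mod 19; (1|19)=+1, (5|19)=+1; (−1)^{2·1·9}·(+1)^1·(+1)^2 = +1.
v=2: v_2(a)=-5, v_2(b)=0; units ≡ 3, 1 (mod 8); ε·ε+αω+βω = 1·0+-5·0+0·1 ≡ 0  ⇒  (a,b)_2 = +1.
v=5: a=5^4·(≡2), b=5^2·(≡4) mod 5; (2|5)=-1, (4|5)=+1; (−1)^{4·2·2}·(-1)^2·(+1)^4 = +1.
v=37: a=37^1·(≡33), b=37^0·(≡14) mod 37; (33|37)=+1, (14|37)=-1; (−1)^{1·0·18}·(+1)^0·(-1)^1 = -1.
v=31: a=31^1·(≡19), b=31^0·(≡18) mod 31; (19|31)=+1, (18|31)=+1; (−1)^{1·0·15}·(+1)^0·(+1)^1 = +1.
v=∞: -16058 < 0 and -399 < 0  ⇒  (a,b)_∞ = -1.
v=3: a=3^-2·(≡1), b=3^-1·(≡2) mod 3; (1|3)=+1, (2|3)=-1; (−1)^{-2·-1·1}·(+1)^-1·(-1)^-2 = +1.
v=7: a=7^1·(≡1), b=7^1·(≡5) mod 7; (1|7)=+1, (5|7)=-1; (−1)^{1·1·3}·(+1)^1·(-1)^1 = +1.
|Ram(-16058, -399)| = 2, even; anisotropic at {37, ∞}.

[37, inf]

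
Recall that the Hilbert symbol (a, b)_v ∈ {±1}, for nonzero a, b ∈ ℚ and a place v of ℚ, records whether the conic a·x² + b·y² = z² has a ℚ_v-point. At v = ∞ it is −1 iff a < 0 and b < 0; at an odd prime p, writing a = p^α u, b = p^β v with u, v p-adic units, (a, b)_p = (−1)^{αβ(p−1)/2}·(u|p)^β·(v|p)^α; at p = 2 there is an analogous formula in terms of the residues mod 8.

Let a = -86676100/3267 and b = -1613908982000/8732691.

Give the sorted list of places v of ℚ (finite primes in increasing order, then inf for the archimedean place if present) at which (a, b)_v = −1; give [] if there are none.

[3, 5, 11, inf]

(a, b) ≡ (-3, -1045) mod (ℚ^×)²; places V = {2, 3, 5, 7, 11, 19, ∞}.
(a,b)_∞: sgn(-3)=−, sgn(-1045)=−, so -1.
(a,b)_11: α=-2, u≡10; β=-3, v≡3 (mod 11); (10|11)=-1, (3|11)=+1; sign (−1)^0·-1^-3·+1^-2 = -1.
(a,b)_2: α=2, β=4; u≡5, v≡3 (mod 8); ε(u)ε(v)=0·1, αω(v)=2·1, βω(u)=4·1; sum ≡ 0  ⇒  +1.
(a,b)_7: α=4, u≡4; β=6, v≡6 (mod 7); (4|7)=+1, (6|7)=-1; sign (−1)^0·+1^6·-1^4 = +1.
(a,b)_19: α=2, u≡16; β=3, v≡15 (mod 19); (16|19)=+1, (15|19)=-1; sign (−1)^0·+1^3·-1^2 = +1.
(a,b)_5: α=2, u≡3; β=3, v≡4 (mod 5); (3|5)=-1, (4|5)=+1; sign (−1)^0·-1^3·+1^2 = -1.
(a,b)_3: α=-3, u≡2; β=-8, v≡2 (mod 3); (2|3)=-1, (2|3)=-1; sign (−1)^0·-1^-8·-1^-3 = -1.
Ram(-3, -1045) = {3, 5, 11, ∞}; no ℚ_3-point on the conic.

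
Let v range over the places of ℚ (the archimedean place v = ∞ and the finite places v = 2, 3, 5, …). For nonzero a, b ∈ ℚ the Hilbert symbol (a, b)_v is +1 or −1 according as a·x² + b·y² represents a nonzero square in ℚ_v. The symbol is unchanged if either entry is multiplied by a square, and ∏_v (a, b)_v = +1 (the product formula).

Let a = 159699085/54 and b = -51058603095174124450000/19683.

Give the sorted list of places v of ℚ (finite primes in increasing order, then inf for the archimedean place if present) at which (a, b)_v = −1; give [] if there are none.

Mod squares: a ≡ 115710, b ≡ -15015. Check v ∈ {∞, 2, 3, 5, 7, 11, 13, 19, 29}.
v=7: a=7^3·(≡5), b=7^7·(≡2) mod 7; (5|7)=-1, (2|7)=+1; (−1)^{3·7·3}·(-1)^7·(+1)^3 = +1.
v=29: a=29^1·(≡8), b=29^2·(≡23) mod 29; (8|29)=-1, (23|29)=+1; (−1)^{1·2·14}·(-1)^2·(+1)^1 = +1.
v=∞: 115710 > 0 and -15015 < 0  ⇒  (a,b)_∞ = +1.
v=19: a=19^1·(≡8), b=19^2·(≡10) mod 19; (8|19)=-1, (10|19)=-1; (−1)^{1·2·9}·(-1)^2·(-1)^1 = -1.
v=3: a=3^-3·(≡2), b=3^-9·(≡2) mod 3; (2|3)=-1, (2|3)=-1; (−1)^{-3·-9·1}·(-1)^-9·(-1)^-3 = -1.
v=5: a=5^1·(≡3), b=5^5·(≡2) mod 5; (3|5)=-1, (2|5)=-1; (−1)^{1·5·2}·(-1)^5·(-1)^1 = +1.
v=13: a=13^2·(≡4), b=13^5·(≡2) mod 13; (4|13)=+1, (2|13)=-1; (−1)^{2·5·6}·(+1)^5·(-1)^2 = +1.
v=2: v_2(a)=-1, v_2(b)=4; units ≡ 7, 1 (mod 8); ε·ε+αω+βω = 1·0+-1·0+4·0 ≡ 0  ⇒  (a,b)_2 = +1.
v=11: a=11^0·(≡4), b=11^1·(≡2) mod 11; (4|11)=+1, (2|11)=-1; (−1)^{0·1·5}·(+1)^1·(-1)^0 = +1.
|Ram(115710, -15015)| = 2, even; anisotropic at {3, 19}.

[3, 19]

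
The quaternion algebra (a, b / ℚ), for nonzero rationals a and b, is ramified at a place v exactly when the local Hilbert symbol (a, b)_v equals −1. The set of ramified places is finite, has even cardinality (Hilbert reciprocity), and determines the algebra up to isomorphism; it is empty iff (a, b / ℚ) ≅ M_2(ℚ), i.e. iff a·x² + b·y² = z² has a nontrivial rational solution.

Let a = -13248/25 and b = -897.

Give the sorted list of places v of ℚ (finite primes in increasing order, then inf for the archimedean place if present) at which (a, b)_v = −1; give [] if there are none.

Mod squares: a ≡ -23, b ≡ -897. Check v ∈ {∞, 2, 3, 5, 13, 23}.
v=23: a=23^1·(≡11), b=23^1·(≡7) mod 23; (11|23)=-1, (7|23)=-1; (−1)^{1·1·11}·(-1)^1·(-1)^1 = -1.
v=3: a=3^2·(≡1), b=3^1·(≡1) mod 3; (1|3)=+1, (1|3)=+1; (−1)^{2·1·1}·(+1)^1·(+1)^2 = +1.
v=13: a=13^0·(≡1), b=13^1·(≡9) mod 13; (1|13)=+1, (9|13)=+1; (−1)^{0·1·6}·(+1)^1·(+1)^0 = +1.
v=5: a=5^-2·(≡2), b=5^0·(≡3) mod 5; (2|5)=-1, (3|5)=-1; (−1)^{-2·0·2}·(-1)^0·(-1)^-2 = +1.
v=∞: -23 < 0 and -897 < 0  ⇒  (a,b)_∞ = -1.
v=2: v_2(a)=6, v_2(b)=0; units ≡ 1, 7 (mod 8); ε·ε+αω+βω = 0·1+6·0+0·0 ≡ 0  ⇒  (a,b)_2 = +1.
Ram(-23, -897) = {23, ∞}; no ℚ_23-point on the conic.

[23, inf]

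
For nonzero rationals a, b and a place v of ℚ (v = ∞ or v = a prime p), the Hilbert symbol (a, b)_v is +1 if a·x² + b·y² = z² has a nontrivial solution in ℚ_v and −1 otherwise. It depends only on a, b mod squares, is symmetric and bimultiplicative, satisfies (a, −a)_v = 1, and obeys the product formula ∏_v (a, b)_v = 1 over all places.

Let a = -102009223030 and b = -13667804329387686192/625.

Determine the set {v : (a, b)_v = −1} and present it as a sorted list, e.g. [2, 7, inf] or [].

Mod squares: a ≡ -9430, b ≡ -9867. Check v ∈ {∞, 2, 3, 5, 11, 13, 23, 41}.
v=23: a=23^3·(≡8), b=23^5·(≡2) mod 23; (8|23)=+1, (2|23)=+1; (−1)^{3·5·11}·(+1)^5·(+1)^3 = -1.
v=11: a=11^2·(≡10), b=11^3·(≡9) mod 11; (10|11)=-1, (9|11)=+1; (−1)^{2·3·5}·(-1)^3·(+1)^2 = -1.
v=5: a=5^1·(≡4), b=5^-4·(≡3) mod 5; (4|5)=+1, (3|5)=-1; (−1)^{1·-4·2}·(+1)^-4·(-1)^1 = -1.
v=13: a=13^2·(≡2), b=13^3·(≡7) mod 13; (2|13)=-1, (7|13)=-1; (−1)^{2·3·6}·(-1)^3·(-1)^2 = -1.
v=3: a=3^0·(≡2), b=3^3·(≡2) mod 3; (2|3)=-1, (2|3)=-1; (−1)^{0·3·1}·(-1)^3·(-1)^0 = -1.
v=2: v_2(a)=1, v_2(b)=4; units ≡ 5, 5 (mod 8); ε·ε+αω+βω = 0·0+1·1+4·1 ≡ 1  ⇒  (a,b)_2 = -1.
v=∞: -9430 < 0 and -9867 < 0  ⇒  (a,b)_∞ = -1.
v=41: a=41^1·(≡25), b=41^2·(≡11) mod 41; (25|41)=+1, (11|41)=-1; (−1)^{1·2·20}·(+1)^2·(-1)^1 = -1.
(-9430, -9867 / ℚ) ramifies at {2, 3, 5, 11, 13, 23, 41, ∞}: a division algebra.

[2, 3, 5, 11, 13, 23, 41, inf]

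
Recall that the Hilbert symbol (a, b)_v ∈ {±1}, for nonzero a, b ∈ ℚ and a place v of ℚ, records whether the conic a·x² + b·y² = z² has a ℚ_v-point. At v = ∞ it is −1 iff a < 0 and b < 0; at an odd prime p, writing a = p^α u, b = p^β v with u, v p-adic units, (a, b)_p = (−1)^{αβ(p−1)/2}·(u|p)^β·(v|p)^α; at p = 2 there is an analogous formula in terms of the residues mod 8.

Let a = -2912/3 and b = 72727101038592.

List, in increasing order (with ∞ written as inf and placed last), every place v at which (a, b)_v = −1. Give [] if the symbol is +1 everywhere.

[2, 3]

Mod squares: a ≡ -546, b ≡ 4862. Check v ∈ {∞, 2, 3, 7, 11, 13, 17}.
v=13: a=13^1·(≡12), b=13^3·(≡4) mod 13; (12|13)=+1, (4|13)=+1; (−1)^{1·3·6}·(+1)^3·(+1)^1 = +1.
v=11: a=11^0·(≡1), b=11^1·(≡6) mod 11; (1|11)=+1, (6|11)=-1; (−1)^{0·1·5}·(+1)^1·(-1)^0 = +1.
v=∞: -546 < 0 and 4862 > 0  ⇒  (a,b)_∞ = +1.
v=7: a=7^1·(≡6), b=7^4·(≡1) mod 7; (6|7)=-1, (1|7)=+1; (−1)^{1·4·3}·(-1)^4·(+1)^1 = +1.
v=2: v_2(a)=5, v_2(b)=13; units ≡ 7, 7 (mod 8); ε·ε+αω+βω = 1·1+5·0+13·0 ≡ 1  ⇒  (a,b)_2 = -1.
v=3: a=3^-1·(≡1), b=3^2·(≡2) mod 3; (1|3)=+1, (2|3)=-1; (−1)^{-1·2·1}·(+1)^2·(-1)^-1 = -1.
v=17: a=17^0·(≡4), b=17^1·(≡11) mod 17; (4|17)=+1, (11|17)=-1; (−1)^{0·1·8}·(+1)^1·(-1)^0 = +1.
|Ram(-546, 4862)| = 2, even; anisotropic at {2, 3}.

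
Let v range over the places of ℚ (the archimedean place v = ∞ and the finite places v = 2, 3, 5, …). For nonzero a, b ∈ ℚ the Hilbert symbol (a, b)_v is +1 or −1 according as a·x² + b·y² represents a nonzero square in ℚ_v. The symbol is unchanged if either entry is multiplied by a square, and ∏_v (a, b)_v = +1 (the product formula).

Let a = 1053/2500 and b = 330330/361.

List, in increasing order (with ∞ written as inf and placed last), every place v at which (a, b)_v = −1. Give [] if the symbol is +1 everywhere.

Mod squares: a ≡ 13, b ≡ 2730. Check v ∈ {∞, 2, 3, 5, 7, 11, 13, 19}.
v=7: a=7^0·(≡3), b=7^1·(≡6) mod 7; (3|7)=-1, (6|7)=-1; (−1)^{0·1·3}·(-1)^1·(-1)^0 = -1.
v=13: a=13^1·(≡4), b=13^1·(≡6) mod 13; (4|13)=+1, (6|13)=-1; (−1)^{1·1·6}·(+1)^1·(-1)^1 = -1.
v=19: a=19^0·(≡18), b=19^-2·(≡15) mod 19; (18|19)=-1, (15|19)=-1; (−1)^{0·-2·9}·(-1)^-2·(-1)^0 = +1.
v=3: a=3^4·(≡1), b=3^1·(≡1) mod 3; (1|3)=+1, (1|3)=+1; (−1)^{4·1·1}·(+1)^1·(+1)^4 = +1.
v=5: a=5^-4·(≡2), b=5^1·(≡1) mod 5; (2|5)=-1, (1|5)=+1; (−1)^{-4·1·2}·(-1)^1·(+1)^-4 = -1.
v=11: a=11^0·(≡10), b=11^2·(≡10) mod 11; (10|11)=-1, (10|11)=-1; (−1)^{0·2·5}·(-1)^2·(-1)^0 = +1.
v=2: v_2(a)=-2, v_2(b)=1; units ≡ 5, 5 (mod 8); ε·ε+αω+βω = 0·0+-2·1+1·1 ≡ 1  ⇒  (a,b)_2 = -1.
v=∞: 13 > 0 and 2730 > 0  ⇒  (a,b)_∞ = +1.
|Ram(13, 2730)| = 4, even; anisotropic at {2, 5, 7, 13}.

[2, 5, 7, 13]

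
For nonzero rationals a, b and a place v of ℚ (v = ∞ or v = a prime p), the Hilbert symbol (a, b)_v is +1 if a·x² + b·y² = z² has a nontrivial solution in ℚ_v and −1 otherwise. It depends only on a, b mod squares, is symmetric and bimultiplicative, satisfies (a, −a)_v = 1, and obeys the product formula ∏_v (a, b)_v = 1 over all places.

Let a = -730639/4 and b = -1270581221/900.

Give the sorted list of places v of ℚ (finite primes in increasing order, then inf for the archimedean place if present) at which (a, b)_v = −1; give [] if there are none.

Mod squares: a ≡ -14911, b ≡ -18941. Check v ∈ {∞, 2, 3, 5, 7, 13, 31, 37, 47}.
v=3: a=3^0·(≡2), b=3^-2·(≡1) mod 3; (2|3)=-1, (1|3)=+1; (−1)^{0·-2·1}·(-1)^-2·(+1)^0 = +1.
v=∞: -14911 < 0 and -18941 < 0  ⇒  (a,b)_∞ = -1.
v=13: a=13^1·(≡12), b=13^1·(≡4) mod 13; (12|13)=+1, (4|13)=+1; (−1)^{1·1·6}·(+1)^1·(+1)^1 = +1.
v=31: a=31^1·(≡21), b=31^1·(≡4) mod 31; (21|31)=-1, (4|31)=+1; (−1)^{1·1·15}·(-1)^1·(+1)^1 = +1.
v=7: a=7^2·(≡5), b=7^2·(≡1) mod 7; (5|7)=-1, (1|7)=+1; (−1)^{2·2·3}·(-1)^2·(+1)^2 = +1.
v=47: a=47^0·(≡41), b=47^1·(≡41) mod 47; (41|47)=-1, (41|47)=-1; (−1)^{0·1·23}·(-1)^1·(-1)^0 = -1.
v=2: v_2(a)=-2, v_2(b)=-2; units ≡ 1, 3 (mod 8); ε·ε+αω+βω = 0·1+-2·1+-2·0 ≡ 0  ⇒  (a,b)_2 = +1.
v=37: a=37^1·(≡12), b=37^2·(≡3) mod 37; (12|37)=+1, (3|37)=+1; (−1)^{1·2·18}·(+1)^2·(+1)^1 = +1.
v=5: a=5^0·(≡4), b=5^-2·(≡4) mod 5; (4|5)=+1, (4|5)=+1; (−1)^{0·-2·2}·(+1)^-2·(+1)^0 = +1.
(-14911, -18941 / ℚ) ramifies at {47, ∞}: a division algebra.

[47, inf]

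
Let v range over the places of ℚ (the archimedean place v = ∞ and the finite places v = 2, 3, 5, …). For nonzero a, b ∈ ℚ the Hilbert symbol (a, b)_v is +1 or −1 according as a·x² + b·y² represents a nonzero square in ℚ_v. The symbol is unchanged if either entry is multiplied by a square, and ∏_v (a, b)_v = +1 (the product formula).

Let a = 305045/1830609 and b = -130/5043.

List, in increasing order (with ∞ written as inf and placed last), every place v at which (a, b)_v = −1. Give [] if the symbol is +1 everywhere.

(a, b) ≡ (5, -390) mod (ℚ^×)²; places V = {2, 3, 5, 11, 13, 19, 41, ∞}.
(a,b)_5: α=1, u≡1; β=1, v≡3 (mod 5); (1|5)=+1, (3|5)=-1; sign (−1)^0·+1^1·-1^1 = -1.
(a,b)_3: α=-2, u≡2; β=-1, v≡2 (mod 3); (2|3)=-1, (2|3)=-1; sign (−1)^0·-1^-1·-1^-2 = -1.
(a,b)_2: α=0, β=1; u≡5, v≡5 (mod 8); ε(u)ε(v)=0·0, αω(v)=0·1, βω(u)=1·1; sum ≡ 1  ⇒  -1.
(a,b)_∞: sgn(5)=+, sgn(-390)=−, so +1.
(a,b)_19: α=2, u≡16; β=0, v≡17 (mod 19); (16|19)=+1, (17|19)=+1; sign (−1)^0·+1^0·+1^2 = +1.
(a,b)_13: α=2, u≡11; β=1, v≡10 (mod 13); (11|13)=-1, (10|13)=+1; sign (−1)^0·-1^1·+1^2 = -1.
(a,b)_41: α=-2, u≡2; β=-2, v≡25 (mod 41); (2|41)=+1, (25|41)=+1; sign (−1)^0·+1^-2·+1^-2 = +1.
(a,b)_11: α=-2, u≡1; β=0, v≡7 (mod 11); (1|11)=+1, (7|11)=-1; sign (−1)^0·+1^0·-1^-2 = +1.
Ram(5, -390) = {2, 3, 5, 13}; no ℚ_2-point on the conic.

[2, 3, 5, 13]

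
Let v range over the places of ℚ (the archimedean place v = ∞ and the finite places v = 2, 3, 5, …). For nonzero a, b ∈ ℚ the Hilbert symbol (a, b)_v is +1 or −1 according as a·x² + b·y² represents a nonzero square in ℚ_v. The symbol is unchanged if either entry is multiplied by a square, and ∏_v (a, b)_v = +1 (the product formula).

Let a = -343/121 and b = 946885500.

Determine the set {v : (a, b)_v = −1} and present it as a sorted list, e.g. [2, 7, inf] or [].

[5, 47]

Mod squares: a ≡ -7, b ≡ 8695. Check v ∈ {∞, 2, 3, 5, 7, 11, 37, 47}.
v=11: a=11^-2·(≡9), b=11^2·(≡1) mod 11; (9|11)=+1, (1|11)=+1; (−1)^{-2·2·5}·(+1)^2·(+1)^-2 = +1.
v=37: a=37^0·(≡36), b=37^1·(≡6) mod 37; (36|37)=+1, (6|37)=-1; (−1)^{0·1·18}·(+1)^1·(-1)^0 = +1.
v=∞: -7 < 0 and 8695 > 0  ⇒  (a,b)_∞ = +1.
v=5: a=5^0·(≡2), b=5^3·(≡4) mod 5; (2|5)=-1, (4|5)=+1; (−1)^{0·3·2}·(-1)^3·(+1)^0 = -1.
v=2: v_2(a)=0, v_2(b)=2; units ≡ 1, 7 (mod 8); ε·ε+αω+βω = 0·1+0·0+2·0 ≡ 0  ⇒  (a,b)_2 = +1.
v=7: a=7^3·(≡3), b=7^0·(≡1) mod 7; (3|7)=-1, (1|7)=+1; (−1)^{3·0·3}·(-1)^0·(+1)^3 = +1.
v=47: a=47^0·(≡43), b=47^1·(≡44) mod 47; (43|47)=-1, (44|47)=-1; (−1)^{0·1·23}·(-1)^1·(-1)^0 = -1.
v=3: a=3^0·(≡2), b=3^2·(≡1) mod 3; (2|3)=-1, (1|3)=+1; (−1)^{0·2·1}·(-1)^2·(+1)^0 = +1.
|Ram(-7, 8695)| = 2, even; anisotropic at {5, 47}.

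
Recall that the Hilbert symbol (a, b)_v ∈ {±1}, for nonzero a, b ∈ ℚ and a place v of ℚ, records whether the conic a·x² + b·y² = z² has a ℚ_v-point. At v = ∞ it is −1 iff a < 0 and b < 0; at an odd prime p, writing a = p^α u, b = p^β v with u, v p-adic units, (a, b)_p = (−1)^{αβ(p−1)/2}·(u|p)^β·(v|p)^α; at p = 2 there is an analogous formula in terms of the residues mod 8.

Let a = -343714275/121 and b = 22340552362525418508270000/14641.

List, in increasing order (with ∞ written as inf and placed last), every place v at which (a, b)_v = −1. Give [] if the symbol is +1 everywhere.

[3, 37]

(a, b) ≡ (-1527619, 241203) mod (ℚ^×)²; places V = {2, 3, 5, 7, 11, 19, 37, 41, 53, ∞}.
(a,b)_11: α=-2, u≡8; β=-4, v≡8 (mod 11); (8|11)=-1, (8|11)=-1; sign (−1)^0·-1^-4·-1^-2 = +1.
(a,b)_2: α=0, β=4; u≡5, v≡3 (mod 8); ε(u)ε(v)=0·1, αω(v)=0·1, βω(u)=4·1; sum ≡ 0  ⇒  +1.
(a,b)_∞: sgn(-1527619)=−, sgn(241203)=+, so +1.
(a,b)_7: α=0, u≡6; β=2, v≡1 (mod 7); (6|7)=-1, (1|7)=+1; sign (−1)^0·-1^2·+1^0 = +1.
(a,b)_37: α=1, u≡20; β=3, v≡27 (mod 37); (20|37)=-1, (27|37)=+1; sign (−1)^0·-1^3·+1^1 = -1.
(a,b)_5: α=2, u≡4; β=4, v≡2 (mod 5); (4|5)=+1, (2|5)=-1; sign (−1)^0·+1^4·-1^2 = +1.
(a,b)_41: α=1, u≡23; β=3, v≡10 (mod 41); (23|41)=+1, (10|41)=+1; sign (−1)^0·+1^3·+1^1 = +1.
(a,b)_53: α=1, u≡29; β=3, v≡44 (mod 53); (29|53)=+1, (44|53)=+1; sign (−1)^0·+1^3·+1^1 = +1.
(a,b)_3: α=2, u≡2; β=5, v≡1 (mod 3); (2|3)=-1, (1|3)=+1; sign (−1)^0·-1^5·+1^2 = -1.
(a,b)_19: α=1, u≡16; β=2, v≡5 (mod 19); (16|19)=+1, (5|19)=+1; sign (−1)^0·+1^2·+1^1 = +1.
(-1527619, 241203 / ℚ) ramifies at {3, 37}: a division algebra.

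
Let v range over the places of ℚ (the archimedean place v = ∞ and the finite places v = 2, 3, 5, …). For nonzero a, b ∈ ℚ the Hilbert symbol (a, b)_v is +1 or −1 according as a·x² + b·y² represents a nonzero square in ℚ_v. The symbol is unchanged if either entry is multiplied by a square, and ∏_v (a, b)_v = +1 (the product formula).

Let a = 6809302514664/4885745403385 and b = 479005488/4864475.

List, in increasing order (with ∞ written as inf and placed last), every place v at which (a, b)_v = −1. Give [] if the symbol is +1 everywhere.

[3, 5, 7, 13]

(a, b) ≡ (10010, 33) mod (ℚ^×)²; places V = {2, 3, 5, 7, 11, 13, 19, ∞}.
(a,b)_13: α=3, u≡4; β=2, v≡8 (mod 13); (4|13)=+1, (8|13)=-1; sign (−1)^0·+1^2·-1^3 = -1.
(a,b)_11: α=-5, u≡10; β=-1, v≡9 (mod 11); (10|11)=-1, (9|11)=+1; sign (−1)^1·-1^-1·+1^-5 = +1.
(a,b)_3: α=18, u≡2; β=11, v≡2 (mod 3); (2|3)=-1, (2|3)=-1; sign (−1)^0·-1^11·-1^18 = -1.
(a,b)_5: α=-1, u≡2; β=-2, v≡2 (mod 5); (2|5)=-1, (2|5)=-1; sign (−1)^0·-1^-2·-1^-1 = -1.
(a,b)_19: α=-2, u≡4; β=-2, v≡15 (mod 19); (4|19)=+1, (15|19)=-1; sign (−1)^0·+1^-2·-1^-2 = +1.
(a,b)_∞: sgn(10010)=+, sgn(33)=+, so +1.
(a,b)_7: α=-5, u≡4; β=-2, v≡3 (mod 7); (4|7)=+1, (3|7)=-1; sign (−1)^0·+1^-2·-1^-5 = -1.
(a,b)_2: α=3, β=4; u≡5, v≡1 (mod 8); ε(u)ε(v)=0·0, αω(v)=3·0, βω(u)=4·1; sum ≡ 0  ⇒  +1.
(10010, 33 / ℚ) ramifies at {3, 5, 7, 13}: a division algebra.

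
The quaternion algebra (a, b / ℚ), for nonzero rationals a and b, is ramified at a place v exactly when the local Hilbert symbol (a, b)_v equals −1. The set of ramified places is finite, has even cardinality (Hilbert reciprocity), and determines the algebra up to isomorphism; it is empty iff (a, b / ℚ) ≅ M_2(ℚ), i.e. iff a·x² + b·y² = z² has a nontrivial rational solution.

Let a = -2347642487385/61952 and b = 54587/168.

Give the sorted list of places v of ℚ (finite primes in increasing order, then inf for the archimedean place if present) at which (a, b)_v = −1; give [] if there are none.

(a, b) ≡ (-11730, 13566) mod (ℚ^×)²; places V = {2, 3, 5, 7, 11, 13, 17, 19, 23, ∞}.
(a,b)_5: α=1, u≡4; β=0, v≡4 (mod 5); (4|5)=+1, (4|5)=+1; sign (−1)^0·+1^0·+1^1 = +1.
(a,b)_17: α=1, u≡12; β=1, v≡1 (mod 17); (12|17)=-1, (1|17)=+1; sign (−1)^0·-1^1·+1^1 = -1.
(a,b)_23: α=1, u≡11; β=0, v≡11 (mod 23); (11|23)=-1, (11|23)=-1; sign (−1)^0·-1^0·-1^1 = -1.
(a,b)_11: α=-2, u≡6; β=0, v≡9 (mod 11); (6|11)=-1, (9|11)=+1; sign (−1)^0·-1^0·+1^-2 = +1.
(a,b)_19: α=2, u≡13; β=1, v≡5 (mod 19); (13|19)=-1, (5|19)=+1; sign (−1)^0·-1^1·+1^2 = -1.
(a,b)_∞: sgn(-11730)=−, sgn(13566)=+, so +1.
(a,b)_7: α=0, u≡4; β=-1, v≡5 (mod 7); (4|7)=+1, (5|7)=-1; sign (−1)^0·+1^-1·-1^0 = +1.
(a,b)_2: α=-9, β=-3; u≡7, v≡7 (mod 8); ε(u)ε(v)=1·1, αω(v)=-9·0, βω(u)=-3·0; sum ≡ 1  ⇒  -1.
(a,b)_3: α=9, u≡2; β=-1, v≡1 (mod 3); (2|3)=-1, (1|3)=+1; sign (−1)^1·-1^-1·+1^9 = +1.
(a,b)_13: α=2, u≡4; β=2, v≡2 (mod 13); (4|13)=+1, (2|13)=-1; sign (−1)^0·+1^2·-1^2 = +1.
(-11730, 13566 / ℚ) ramifies at {2, 17, 19, 23}: a division algebra.

[2, 17, 19, 23]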